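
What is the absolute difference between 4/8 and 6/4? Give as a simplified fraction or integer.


Simplify: 4/8 = 1/2 and 6/4 = 3/2
Find common denominator: LCD = 2
Convert: 1/2 and 3/2
Difference = |1 - 3|/2 = 2/2
Simplified = 1

1


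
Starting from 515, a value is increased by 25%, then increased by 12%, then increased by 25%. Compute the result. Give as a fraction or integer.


Start: 515
Step 1: increase by 25% => multiply by 125/100
  515 * 125/100 = 2575/4
Step 2: increase by 12% => multiply by 112/100
  2575/4 * 112/100 = 721
Step 3: increase by 25% => multiply by 125/100
  721 * 125/100 = 3605/4
Final value = 3605/4

3605/4


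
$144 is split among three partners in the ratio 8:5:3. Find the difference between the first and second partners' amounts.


Total parts = 8 + 5 + 3 = 16
Value per part = 144 / 16 = 9
Shares: 8*9=72, 5*9=45, 3*9=27
First share = 72, second share = 45
Difference = |72 - 45| = 27

27


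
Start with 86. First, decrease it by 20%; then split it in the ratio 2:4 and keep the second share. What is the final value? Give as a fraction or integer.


Start with 86.
Step 1: Decrease by 20%: 86 * 80/100 = 344/5
Step 2: Split 2:4, second share = 344/5 * 4/6 = 688/15
Final result = 688/15

688/15


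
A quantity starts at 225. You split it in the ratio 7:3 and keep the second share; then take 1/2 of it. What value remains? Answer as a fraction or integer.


Start with 225.
Step 1: Split 7:3, second share = 225 * 3/10 = 135/2
Step 2: Take 1/2: 135/2 * 1/2 = 135/4
Final result = 135/4

135/4


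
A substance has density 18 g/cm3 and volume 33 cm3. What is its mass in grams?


Using mass = density * volume
Density = 18 g/cm3
Volume = 33 cm3
Mass = 18 * 33
= 594 g

594


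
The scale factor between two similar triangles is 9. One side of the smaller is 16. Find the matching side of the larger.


Similar triangles have proportional sides
Scale factor = 9
Smaller side = 16
Corresponding larger side = 16 * 9
= 144

144


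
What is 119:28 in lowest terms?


Find GCD(119, 28)
GCD = 7
Divide both by 7: 119/7 = 17, 28/7 = 4
Simplified ratio = 17:4

17:4


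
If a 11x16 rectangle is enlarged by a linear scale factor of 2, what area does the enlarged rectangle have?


Original dimensions: 11 x 16
Enlargement factor = 2
New width = 11 * 2 = 22
New height = 16 * 2 = 32
New area = 22 * 32 = 704

704


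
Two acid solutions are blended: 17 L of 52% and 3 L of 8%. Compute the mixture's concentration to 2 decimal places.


Solute in mixture 1 = 52% of 17 L = 17*52/100 = 221/25 L
Solute in mixture 2 = 8% of 3 L = 3*8/100 = 6/25 L
Total solute = 221/25 + 6/25 = 227/25 L
Total volume = 17 + 3 = 20 L
Final concentration = 227/25/20 * 100 = 45.40%

45.40


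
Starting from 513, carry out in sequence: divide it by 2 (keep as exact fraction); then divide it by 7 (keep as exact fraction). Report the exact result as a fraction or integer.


Start with 513.
Step 1: Divide by 2: 513 / 2 = 513/2
Step 2: Divide by 7: 513/2 / 7 = 513/14
Final result = 513/14

513/14


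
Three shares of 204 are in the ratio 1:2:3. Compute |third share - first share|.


Total parts = 1 + 2 + 3 = 6
Value per part = 204 / 6 = 34
Shares: 1*34=34, 2*34=68, 3*34=102
Third share = 102, first share = 34
Difference = |102 - 34| = 68

68


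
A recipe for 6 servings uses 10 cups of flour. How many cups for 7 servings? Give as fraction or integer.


Original: 10 cups for 6 servings
Target servings = 7
Scaling factor = 7/6
New amount = 10 * 7/6
= 70/6
= 35/3 cups

35/3


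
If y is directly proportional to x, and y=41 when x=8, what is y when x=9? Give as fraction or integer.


Direct proportion: y = kx
Find k: k = 41/8 = 41/8
Compute y at x=9: y = 41/8 * 9
y = 369/8

369/8


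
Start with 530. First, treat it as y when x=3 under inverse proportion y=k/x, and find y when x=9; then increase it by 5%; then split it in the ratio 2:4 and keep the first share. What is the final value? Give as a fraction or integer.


Start with 530.
Step 1: Inverse prop: k = (530)*3; new y = k/9 = 530*3/9 = 530/3
Step 2: Increase by 5%: 530/3 * 105/100 = 371/2
Step 3: Split 2:4, first share = 371/2 * 2/6 = 371/6
Final result = 371/6

371/6


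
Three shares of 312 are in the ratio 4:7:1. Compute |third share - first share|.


Total parts = 4 + 7 + 1 = 12
Value per part = 312 / 12 = 26
Shares: 4*26=104, 7*26=182, 1*26=26
Third share = 26, first share = 104
Difference = |26 - 104| = 78

78


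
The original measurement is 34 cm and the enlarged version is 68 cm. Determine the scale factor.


Original length = 34 cm
Scaled length = 68 cm
Scale factor = 68 / 34
= 2

2


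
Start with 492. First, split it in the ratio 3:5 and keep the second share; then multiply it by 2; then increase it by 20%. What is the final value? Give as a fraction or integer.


Start with 492.
Step 1: Split 3:5, second share = 492 * 5/8 = 615/2
Step 2: Multiply by 2: 615/2 * 2 = 615
Step 3: Increase by 20%: 615 * 120/100 = 738
Final result = 738

738


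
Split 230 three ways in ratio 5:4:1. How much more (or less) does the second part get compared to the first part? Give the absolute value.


Total parts = 5 + 4 + 1 = 10
Value per part = 230 / 10 = 23
Shares: 5*23=115, 4*23=92, 1*23=23
Second share = 92, first share = 115
Difference = |92 - 115| = 23

23


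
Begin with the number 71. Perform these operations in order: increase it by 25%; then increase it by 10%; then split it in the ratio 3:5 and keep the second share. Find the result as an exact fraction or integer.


Start with 71.
Step 1: Increase by 25%: 71 * 125/100 = 355/4
Step 2: Increase by 10%: 355/4 * 110/100 = 781/8
Step 3: Split 3:5, second share = 781/8 * 5/8 = 3905/64
Final result = 3905/64

3905/64


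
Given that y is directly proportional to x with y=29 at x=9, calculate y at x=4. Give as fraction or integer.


Direct proportion: y = kx
Find k: k = 29/9 = 29/9
Compute y at x=4: y = 29/9 * 4
y = 116/9

116/9


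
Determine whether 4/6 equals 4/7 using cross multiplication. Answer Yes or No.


Cross multiply to check 4/6 = 4/7
Left cross product: 4 * 7 = 28
Right cross product: 6 * 4 = 24
28 != 24
Not equal, so proportions differ => No

No


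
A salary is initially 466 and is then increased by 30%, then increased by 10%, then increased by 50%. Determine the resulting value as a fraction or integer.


Start: 466
Step 1: increase by 30% => multiply by 130/100
  466 * 130/100 = 3029/5
Step 2: increase by 10% => multiply by 110/100
  3029/5 * 110/100 = 33319/50
Step 3: increase by 50% => multiply by 150/100
  33319/50 * 150/100 = 99957/100
Final value = 99957/100

99957/100


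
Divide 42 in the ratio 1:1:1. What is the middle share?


Ratio = 1:1:1
Total parts = 1 + 1 + 1 = 3
Value per part = 42 / 3 = 14
First share = 1 * 14 = 14
Middle share = 1 * 14 = 14
Third share = 1 * 14 = 14

14


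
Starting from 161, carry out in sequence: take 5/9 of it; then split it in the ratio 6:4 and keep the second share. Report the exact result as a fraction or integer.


Start with 161.
Step 1: Take 5/9: 161 * 5/9 = 805/9
Step 2: Split 6:4, second share = 805/9 * 4/10 = 322/9
Final result = 322/9

322/9


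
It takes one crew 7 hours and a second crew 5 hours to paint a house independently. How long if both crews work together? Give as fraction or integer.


Rate of A = 1/7 job per hour
Rate of B = 1/5 job per hour
Combined rate = 1/7 + 1/5
Find common denominator: (5 + 7)/(7*5) = 12/35
Combined rate = 12/35 job per hour
Time together = 1 / (12/35) = 35/12 hours

35/12


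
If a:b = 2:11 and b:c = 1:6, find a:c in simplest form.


Given a:b = 2:11 and b:c = 1:6
Make b consistent. Multiply first ratio by 1: a:b = 2:11
Multiply second ratio by 11: b:c = 11:66
Now b = 11 in both, so a:b:c = 2:11:66
Therefore a:c = 2:66
Simplify by GCD: a:c = 1:33

1:33


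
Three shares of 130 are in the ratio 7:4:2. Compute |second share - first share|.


Total parts = 7 + 4 + 2 = 13
Value per part = 130 / 13 = 10
Shares: 7*10=70, 4*10=40, 2*10=20
Second share = 40, first share = 70
Difference = |40 - 70| = 30

30


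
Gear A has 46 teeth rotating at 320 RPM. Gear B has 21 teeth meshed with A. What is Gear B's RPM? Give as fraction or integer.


Gear ratio: teeth_A * RPM_A = teeth_B * RPM_B
46 * 320 = 21 * RPM_B
14720 = 21 * RPM_B
RPM_B = 14720 / 21
RPM_B = 14720/21

14720/21


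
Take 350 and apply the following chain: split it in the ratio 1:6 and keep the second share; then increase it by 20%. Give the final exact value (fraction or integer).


Start with 350.
Step 1: Split 1:6, second share = 350 * 6/7 = 300
Step 2: Increase by 20%: 300 * 120/100 = 360
Final result = 360

360


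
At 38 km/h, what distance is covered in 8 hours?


Using distance = speed * time
Speed = 38 km/h
Time = 8 hours
Distance = 38 * 8
= 304 km

304


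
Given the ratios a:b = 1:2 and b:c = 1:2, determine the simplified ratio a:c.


Given a:b = 1:2 and b:c = 1:2
Make b consistent. Multiply first ratio by 1: a:b = 1:2
Multiply second ratio by 2: b:c = 2:4
Now b = 2 in both, so a:b:c = 1:2:4
Therefore a:c = 1:4
Simplify by GCD: a:c = 1:4

1:4


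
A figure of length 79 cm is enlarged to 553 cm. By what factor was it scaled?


Original length = 79 cm
Scaled length = 553 cm
Scale factor = 553 / 79
= 7

7


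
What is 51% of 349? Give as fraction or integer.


Compute 51% of 349
Convert percentage: 51% = 51/100
Multiply: 349 * 51/100
= 17799/100
= 17799/100

17799/100


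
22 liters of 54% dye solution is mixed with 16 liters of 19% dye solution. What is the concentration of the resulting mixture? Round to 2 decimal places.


Solute in mixture 1 = 54% of 22 L = 22*54/100 = 297/25 L
Solute in mixture 2 = 19% of 16 L = 16*19/100 = 76/25 L
Total solute = 297/25 + 76/25 = 373/25 L
Total volume = 22 + 16 = 38 L
Final concentration = 373/25/38 * 100 = 39.26%

39.26


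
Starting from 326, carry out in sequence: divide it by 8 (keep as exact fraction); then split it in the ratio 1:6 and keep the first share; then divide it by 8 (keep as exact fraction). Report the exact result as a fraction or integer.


Start with 326.
Step 1: Divide by 8: 326 / 8 = 163/4
Step 2: Split 1:6, first share = 163/4 * 1/7 = 163/28
Step 3: Divide by 8: 163/28 / 8 = 163/224
Final result = 163/224

163/224


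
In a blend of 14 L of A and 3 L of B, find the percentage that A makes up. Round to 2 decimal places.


Volume of A = 14 L
Volume of B = 3 L
Total volume = 14 + 3 = 17 L
Percentage of A = (14/17) * 100
= 82.35%

82.35


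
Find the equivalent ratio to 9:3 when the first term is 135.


Original ratio: 9:3
First term target: 135
Scale factor = 135 / 9 = 15
Multiply second term: 3 * 15 = 45
Equivalent ratio = 135:45

135:45


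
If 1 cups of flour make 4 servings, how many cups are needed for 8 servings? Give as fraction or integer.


Original: 1 cups for 4 servings
Target servings = 8
Scaling factor = 8/4
New amount = 1 * 8/4
= 8/4
= 2 cups

2


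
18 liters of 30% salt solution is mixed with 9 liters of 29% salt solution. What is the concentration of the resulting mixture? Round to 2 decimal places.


Solute in mixture 1 = 30% of 18 L = 18*30/100 = 27/5 L
Solute in mixture 2 = 29% of 9 L = 9*29/100 = 261/100 L
Total solute = 27/5 + 261/100 = 801/100 L
Total volume = 18 + 9 = 27 L
Final concentration = 801/100/27 * 100 = 29.67%

29.67


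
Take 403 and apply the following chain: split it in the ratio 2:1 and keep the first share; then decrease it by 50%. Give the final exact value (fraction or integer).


Start with 403.
Step 1: Split 2:1, first share = 403 * 2/3 = 806/3
Step 2: Decrease by 50%: 806/3 * 50/100 = 403/3
Final result = 403/3

403/3


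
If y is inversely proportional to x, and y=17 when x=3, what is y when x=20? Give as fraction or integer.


Inverse proportion: y = k/x
Find k: k = 3 * 17 = 51
Compute y at x=20: y = 51/20
y = 51/20

51/20


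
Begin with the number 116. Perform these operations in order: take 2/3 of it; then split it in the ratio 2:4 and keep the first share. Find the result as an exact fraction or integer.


Start with 116.
Step 1: Take 2/3: 116 * 2/3 = 232/3
Step 2: Split 2:4, first share = 232/3 * 2/6 = 232/9
Final result = 232/9

232/9


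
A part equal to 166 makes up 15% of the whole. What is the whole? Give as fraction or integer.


Given: 166 is 15% of the whole
Set up: 166 = 15/100 * whole
whole = 166 * 100 / 15
whole = 16600 / 15
whole = 3320/3

3320/3


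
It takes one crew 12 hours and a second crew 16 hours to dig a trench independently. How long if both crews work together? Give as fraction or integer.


Rate of A = 1/12 job per hour
Rate of B = 1/16 job per hour
Combined rate = 1/12 + 1/16
Find common denominator: (16 + 12)/(12*16) = 28/192
Combined rate = 7/48 job per hour
Time together = 1 / (7/48) = 48/7 hours

48/7


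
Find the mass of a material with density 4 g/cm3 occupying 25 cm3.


Using mass = density * volume
Density = 4 g/cm3
Volume = 25 cm3
Mass = 4 * 25
= 100 g

100


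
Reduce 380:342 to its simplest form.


Find GCD(380, 342)
GCD = 38
Divide both by 38: 380/38 = 10, 342/38 = 9
Simplified ratio = 10:9

10:9


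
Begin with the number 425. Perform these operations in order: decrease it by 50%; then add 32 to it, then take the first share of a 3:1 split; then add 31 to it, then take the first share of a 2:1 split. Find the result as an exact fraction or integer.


Start with 425.
Step 1: Decrease by 50%: 425 * 50/100 = 425/2
Step 2: Add 32: 425/2+32=489/2; split 3:1 first = 489/2*3/4 = 1467/8
Step 3: Add 31: 1467/8+31=1715/8; split 2:1 first = 1715/8*2/3 = 1715/12
Final result = 1715/12

1715/12


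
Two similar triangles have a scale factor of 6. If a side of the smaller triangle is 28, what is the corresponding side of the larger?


Similar triangles have proportional sides
Scale factor = 6
Smaller side = 28
Corresponding larger side = 28 * 6
= 168

168


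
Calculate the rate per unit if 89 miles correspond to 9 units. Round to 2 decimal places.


Total miles = 89
Number of units = 9
Unit rate = 89 / 9
= 9.89 miles per unit

9.89


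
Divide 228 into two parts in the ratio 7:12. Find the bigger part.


Total parts = 7 + 12 = 19
Value per part = 228 / 19 = 12
First share = 7 * 12 = 84
Second share = 12 * 12 = 144
Larger share = 144

144


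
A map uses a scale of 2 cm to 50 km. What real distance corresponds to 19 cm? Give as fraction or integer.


Map scale: 2 cm = 50 km
Measured distance on map = 19 cm
Set up proportion: 19 * 50 / 2
= 950 / 2
= 475 km

475


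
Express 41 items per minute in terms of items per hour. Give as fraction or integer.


Converting from per minute to per hour
Rate = 41 items per minute
Multiply by 60: 41 * 60
= 2460 items per hour

2460


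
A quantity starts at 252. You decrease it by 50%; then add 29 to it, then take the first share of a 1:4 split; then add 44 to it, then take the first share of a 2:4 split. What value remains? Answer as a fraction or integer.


Start with 252.
Step 1: Decrease by 50%: 252 * 50/100 = 126
Step 2: Add 29: 126+29=155; split 1:4 first = 155*1/5 = 31
Step 3: Add 44: 31+44=75; split 2:4 first = 75*2/6 = 25
Final result = 25

25


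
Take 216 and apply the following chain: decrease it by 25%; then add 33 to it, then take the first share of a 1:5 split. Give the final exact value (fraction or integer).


Start with 216.
Step 1: Decrease by 25%: 216 * 75/100 = 162
Step 2: Add 33: 162+33=195; split 1:5 first = 195*1/6 = 65/2
Final result = 65/2

65/2


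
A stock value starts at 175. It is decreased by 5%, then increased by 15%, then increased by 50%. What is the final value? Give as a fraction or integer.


Start: 175
Step 1: decrease by 5% => multiply by 95/100
  175 * 95/100 = 665/4
Step 2: increase by 15% => multiply by 115/100
  665/4 * 115/100 = 3059/16
Step 3: increase by 50% => multiply by 150/100
  3059/16 * 150/100 = 9177/32
Final value = 9177/32

9177/32


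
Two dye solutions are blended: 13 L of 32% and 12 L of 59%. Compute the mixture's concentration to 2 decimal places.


Solute in mixture 1 = 32% of 13 L = 13*32/100 = 104/25 L
Solute in mixture 2 = 59% of 12 L = 12*59/100 = 177/25 L
Total solute = 104/25 + 177/25 = 281/25 L
Total volume = 13 + 12 = 25 L
Final concentration = 281/25/25 * 100 = 44.96%

44.96


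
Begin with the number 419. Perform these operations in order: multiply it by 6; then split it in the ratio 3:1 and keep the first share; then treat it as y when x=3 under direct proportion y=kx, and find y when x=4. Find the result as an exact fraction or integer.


Start with 419.
Step 1: Multiply by 6: 419 * 6 = 2514
Step 2: Split 3:1, first share = 2514 * 3/4 = 3771/2
Step 3: Direct prop: k = (3771/2)/3; new y = k*4 = 3771/2*4/3 = 2514
Final result = 2514

2514


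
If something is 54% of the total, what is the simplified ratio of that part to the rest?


Part = 54%, Remainder = 46%
Ratio = 54:46
GCD(54, 46) = 2
Simplify: 27:23 = 27:23

27:23


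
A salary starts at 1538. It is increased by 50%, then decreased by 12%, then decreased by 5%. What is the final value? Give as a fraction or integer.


Start: 1538
Step 1: increase by 50% => multiply by 150/100
  1538 * 150/100 = 2307
Step 2: decrease by 12% => multiply by 88/100
  2307 * 88/100 = 50754/25
Step 3: decrease by 5% => multiply by 95/100
  50754/25 * 95/100 = 482163/250
Final value = 482163/250

482163/250


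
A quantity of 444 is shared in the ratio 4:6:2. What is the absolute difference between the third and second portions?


Total parts = 4 + 6 + 2 = 12
Value per part = 444 / 12 = 37
Shares: 4*37=148, 6*37=222, 2*37=74
Third share = 74, second share = 222
Difference = |74 - 222| = 148

148


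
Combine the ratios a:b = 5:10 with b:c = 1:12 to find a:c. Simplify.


Given a:b = 5:10 and b:c = 1:12
Make b consistent. Multiply first ratio by 1: a:b = 5:10
Multiply second ratio by 10: b:c = 10:120
Now b = 10 in both, so a:b:c = 5:10:120
Therefore a:c = 5:120
Simplify by GCD: a:c = 1:24

1:24


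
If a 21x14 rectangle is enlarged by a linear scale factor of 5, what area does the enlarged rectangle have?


Original dimensions: 21 x 14
Enlargement factor = 5
New width = 21 * 5 = 105
New height = 14 * 5 = 70
New area = 105 * 70 = 7350

7350


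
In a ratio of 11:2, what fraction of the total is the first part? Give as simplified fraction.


Total parts = 11 + 2 = 13
First part fraction = 11/13
Simplify: 11/13 = 11/13

11/13


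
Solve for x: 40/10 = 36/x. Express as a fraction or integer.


Setting up: 40/10 = 36/x
Cross multiply: 40 * x = 10 * 36
40x = 360
x = 360/40
x = 9

9


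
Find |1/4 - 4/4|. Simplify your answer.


Simplify: 1/4 = 1/4 and 4/4 = 1
Find common denominator: LCD = 4
Convert: 1/4 and 4/4
Difference = |1 - 4|/4 = 3/4
Simplified = 3/4

3/4


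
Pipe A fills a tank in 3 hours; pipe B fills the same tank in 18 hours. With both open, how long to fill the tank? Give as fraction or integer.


Rate of A = 1/3 job per hour
Rate of B = 1/18 job per hour
Combined rate = 1/3 + 1/18
Find common denominator: (18 + 3)/(3*18) = 21/54
Combined rate = 7/18 job per hour
Time together = 1 / (7/18) = 18/7 hours

18/7


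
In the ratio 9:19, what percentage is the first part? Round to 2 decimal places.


Total parts = 9 + 19 = 28
First part fraction = 9/28
Percentage = (9/28) * 100
= 0.321429 * 100
= 32.14%

32.14


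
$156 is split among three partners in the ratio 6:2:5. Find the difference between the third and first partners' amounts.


Total parts = 6 + 2 + 5 = 13
Value per part = 156 / 13 = 12
Shares: 6*12=72, 2*12=24, 5*12=60
Third share = 60, first share = 72
Difference = |60 - 72| = 12

12


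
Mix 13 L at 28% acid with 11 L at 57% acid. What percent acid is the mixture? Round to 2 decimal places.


Solute in mixture 1 = 28% of 13 L = 13*28/100 = 91/25 L
Solute in mixture 2 = 57% of 11 L = 11*57/100 = 627/100 L
Total solute = 91/25 + 627/100 = 991/100 L
Total volume = 13 + 11 = 24 L
Final concentration = 991/100/24 * 100 = 41.29%

41.29


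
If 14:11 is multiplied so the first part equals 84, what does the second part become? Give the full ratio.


Original ratio: 14:11
First term target: 84
Scale factor = 84 / 14 = 6
Multiply second term: 11 * 6 = 66
Equivalent ratio = 84:66

84:66


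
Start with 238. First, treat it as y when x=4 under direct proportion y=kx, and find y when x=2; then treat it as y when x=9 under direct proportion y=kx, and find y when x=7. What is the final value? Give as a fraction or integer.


Start with 238.
Step 1: Direct prop: k = (238)/4; new y = k*2 = 238*2/4 = 119
Step 2: Direct prop: k = (119)/9; new y = k*7 = 119*7/9 = 833/9
Final result = 833/9

833/9


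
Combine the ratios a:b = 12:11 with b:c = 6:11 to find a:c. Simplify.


Given a:b = 12:11 and b:c = 6:11
Make b consistent. Multiply first ratio by 6: a:b = 72:66
Multiply second ratio by 11: b:c = 66:121
Now b = 66 in both, so a:b:c = 72:66:121
Therefore a:c = 72:121
Simplify by GCD: a:c = 72:121

72:121


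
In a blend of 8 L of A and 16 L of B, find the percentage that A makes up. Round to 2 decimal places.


Volume of A = 8 L
Volume of B = 16 L
Total volume = 8 + 16 = 24 L
Percentage of A = (8/24) * 100
= 33.33%

33.33


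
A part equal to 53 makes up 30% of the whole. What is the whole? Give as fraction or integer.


Given: 53 is 30% of the whole
Set up: 53 = 30/100 * whole
whole = 53 * 100 / 30
whole = 5300 / 30
whole = 530/3

530/3


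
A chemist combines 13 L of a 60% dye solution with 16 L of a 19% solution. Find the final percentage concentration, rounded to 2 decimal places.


Solute in mixture 1 = 60% of 13 L = 13*60/100 = 39/5 L
Solute in mixture 2 = 19% of 16 L = 16*19/100 = 76/25 L
Total solute = 39/5 + 76/25 = 271/25 L
Total volume = 13 + 16 = 29 L
Final concentration = 271/25/29 * 100 = 37.38%

37.38


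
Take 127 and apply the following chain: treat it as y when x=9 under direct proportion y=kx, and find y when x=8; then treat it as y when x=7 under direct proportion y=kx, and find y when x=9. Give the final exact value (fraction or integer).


Start with 127.
Step 1: Direct prop: k = (127)/9; new y = k*8 = 127*8/9 = 1016/9
Step 2: Direct prop: k = (1016/9)/7; new y = k*9 = 1016/9*9/7 = 1016/7
Final result = 1016/7

1016/7


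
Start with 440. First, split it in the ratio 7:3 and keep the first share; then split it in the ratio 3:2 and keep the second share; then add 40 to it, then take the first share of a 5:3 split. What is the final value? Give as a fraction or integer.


Start with 440.
Step 1: Split 7:3, first share = 440 * 7/10 = 308
Step 2: Split 3:2, second share = 308 * 2/5 = 616/5
Step 3: Add 40: 616/5+40=816/5; split 5:3 first = 816/5*5/8 = 102
Final result = 102

102


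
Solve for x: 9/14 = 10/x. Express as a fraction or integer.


Setting up: 9/14 = 10/x
Cross multiply: 9 * x = 14 * 10
9x = 140
x = 140/9
x = 140/9

140/9


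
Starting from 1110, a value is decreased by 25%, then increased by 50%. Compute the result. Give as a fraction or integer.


Start: 1110
Step 1: decrease by 25% => multiply by 75/100
  1110 * 75/100 = 1665/2
Step 2: increase by 50% => multiply by 150/100
  1665/2 * 150/100 = 4995/4
Final value = 4995/4

4995/4


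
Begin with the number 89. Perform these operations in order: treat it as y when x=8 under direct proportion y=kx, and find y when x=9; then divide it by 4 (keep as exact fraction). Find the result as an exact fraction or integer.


Start with 89.
Step 1: Direct prop: k = (89)/8; new y = k*9 = 89*9/8 = 801/8
Step 2: Divide by 4: 801/8 / 4 = 801/32
Final result = 801/32

801/32


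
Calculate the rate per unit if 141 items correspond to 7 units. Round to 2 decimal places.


Total items = 141
Number of units = 7
Unit rate = 141 / 7
= 20.14 items per unit

20.14


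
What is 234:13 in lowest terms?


Find GCD(234, 13)
GCD = 13
Divide both by 13: 234/13 = 18, 13/13 = 1
Simplified ratio = 18:1

18:1


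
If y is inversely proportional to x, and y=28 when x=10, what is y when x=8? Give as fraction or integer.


Inverse proportion: y = k/x
Find k: k = 10 * 28 = 280
Compute y at x=8: y = 280/8
y = 35

35


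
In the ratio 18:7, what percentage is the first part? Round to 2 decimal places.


Total parts = 18 + 7 = 25
First part fraction = 18/25
Percentage = (18/25) * 100
= 0.72 * 100
= 72.00%

72.00


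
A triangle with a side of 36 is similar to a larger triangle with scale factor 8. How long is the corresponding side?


Similar triangles have proportional sides
Scale factor = 8
Smaller side = 36
Corresponding larger side = 36 * 8
= 288

288


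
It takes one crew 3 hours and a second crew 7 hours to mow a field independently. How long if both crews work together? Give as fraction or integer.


Rate of A = 1/3 job per hour
Rate of B = 1/7 job per hour
Combined rate = 1/3 + 1/7
Find common denominator: (7 + 3)/(3*7) = 10/21
Combined rate = 10/21 job per hour
Time together = 1 / (10/21) = 21/10 hours

21/10


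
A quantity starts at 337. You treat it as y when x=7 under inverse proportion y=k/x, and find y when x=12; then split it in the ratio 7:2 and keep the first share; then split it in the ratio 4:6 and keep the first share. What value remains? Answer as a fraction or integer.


Start with 337.
Step 1: Inverse prop: k = (337)*7; new y = k/12 = 337*7/12 = 2359/12
Step 2: Split 7:2, first share = 2359/12 * 7/9 = 16513/108
Step 3: Split 4:6, first share = 16513/108 * 4/10 = 16513/270
Final result = 16513/270

16513/270


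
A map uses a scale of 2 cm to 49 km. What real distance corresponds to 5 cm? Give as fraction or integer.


Map scale: 2 cm = 49 km
Measured distance on map = 5 cm
Set up proportion: 5 * 49 / 2
= 245 / 2
= 245/2 km

245/2


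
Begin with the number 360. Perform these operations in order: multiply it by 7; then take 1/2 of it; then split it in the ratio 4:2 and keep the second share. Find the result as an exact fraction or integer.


Start with 360.
Step 1: Multiply by 7: 360 * 7 = 2520
Step 2: Take 1/2: 2520 * 1/2 = 1260
Step 3: Split 4:2, second share = 1260 * 2/6 = 420
Final result = 420

420


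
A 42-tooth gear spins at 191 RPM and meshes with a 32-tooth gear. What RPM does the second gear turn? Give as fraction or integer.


Gear ratio: teeth_A * RPM_A = teeth_B * RPM_B
42 * 191 = 32 * RPM_B
8022 = 32 * RPM_B
RPM_B = 8022 / 32
RPM_B = 4011/16

4011/16


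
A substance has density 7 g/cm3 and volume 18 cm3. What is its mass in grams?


Using mass = density * volume
Density = 7 g/cm3
Volume = 18 cm3
Mass = 7 * 18
= 126 g

126


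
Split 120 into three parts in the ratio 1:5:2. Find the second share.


Ratio = 1:5:2
Total parts = 1 + 5 + 2 = 8
Value per part = 120 / 8 = 15
First share = 1 * 15 = 15
Middle share = 5 * 15 = 75
Third share = 2 * 15 = 30

75


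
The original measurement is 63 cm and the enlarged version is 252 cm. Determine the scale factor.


Original length = 63 cm
Scaled length = 252 cm
Scale factor = 252 / 63
= 4

4


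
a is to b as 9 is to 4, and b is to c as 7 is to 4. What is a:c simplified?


Given a:b = 9:4 and b:c = 7:4
Make b consistent. Multiply first ratio by 7: a:b = 63:28
Multiply second ratio by 4: b:c = 28:16
Now b = 28 in both, so a:b:c = 63:28:16
Therefore a:c = 63:16
Simplify by GCD: a:c = 63:16

63:16


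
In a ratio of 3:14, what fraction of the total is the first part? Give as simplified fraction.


Total parts = 3 + 14 = 17
First part fraction = 3/17
Simplify: 3/17 = 3/17

3/17


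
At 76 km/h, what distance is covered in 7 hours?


Using distance = speed * time
Speed = 76 km/h
Time = 7 hours
Distance = 76 * 7
= 532 km

532


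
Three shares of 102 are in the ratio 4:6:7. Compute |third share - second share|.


Total parts = 4 + 6 + 7 = 17
Value per part = 102 / 17 = 6
Shares: 4*6=24, 6*6=36, 7*6=42
Third share = 42, second share = 36
Difference = |42 - 36| = 6

6


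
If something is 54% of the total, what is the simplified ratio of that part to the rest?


Part = 54%, Remainder = 46%
Ratio = 54:46
GCD(54, 46) = 2
Simplify: 27:23 = 27:23

27:23


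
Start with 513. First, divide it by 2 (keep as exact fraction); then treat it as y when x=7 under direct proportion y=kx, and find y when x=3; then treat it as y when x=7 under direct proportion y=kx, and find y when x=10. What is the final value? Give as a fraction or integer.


Start with 513.
Step 1: Divide by 2: 513 / 2 = 513/2
Step 2: Direct prop: k = (513/2)/7; new y = k*3 = 513/2*3/7 = 1539/14
Step 3: Direct prop: k = (1539/14)/7; new y = k*10 = 1539/14*10/7 = 7695/49
Final result = 7695/49

7695/49


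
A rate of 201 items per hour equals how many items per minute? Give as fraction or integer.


Converting from per hour to per minute
Rate = 201 items per hour
Divide by 60: 201/60
= 67/20 items per minute

67/20


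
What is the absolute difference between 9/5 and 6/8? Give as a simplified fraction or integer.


Simplify: 9/5 = 9/5 and 6/8 = 3/4
Find common denominator: LCD = 20
Convert: 36/20 and 15/20
Difference = |36 - 15|/20 = 21/20
Simplified = 21/20

21/20


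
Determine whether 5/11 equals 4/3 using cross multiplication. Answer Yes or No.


Cross multiply to check 5/11 = 4/3
Left cross product: 5 * 3 = 15
Right cross product: 11 * 4 = 44
15 != 44
Not equal, so proportions differ => No

No


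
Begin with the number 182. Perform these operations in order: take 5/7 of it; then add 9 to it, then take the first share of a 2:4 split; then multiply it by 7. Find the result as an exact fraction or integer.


Start with 182.
Step 1: Take 5/7: 182 * 5/7 = 130
Step 2: Add 9: 130+9=139; split 2:4 first = 139*2/6 = 139/3
Step 3: Multiply by 7: 139/3 * 7 = 973/3
Final result = 973/3

973/3


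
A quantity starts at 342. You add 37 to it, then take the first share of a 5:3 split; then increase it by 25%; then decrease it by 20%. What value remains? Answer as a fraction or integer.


Start with 342.
Step 1: Add 37: 342+37=379; split 5:3 first = 379*5/8 = 1895/8
Step 2: Increase by 25%: 1895/8 * 125/100 = 9475/32
Step 3: Decrease by 20%: 9475/32 * 80/100 = 1895/8
Final result = 1895/8

1895/8


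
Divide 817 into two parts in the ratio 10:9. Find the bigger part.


Total parts = 10 + 9 = 19
Value per part = 817 / 19 = 43
First share = 10 * 43 = 430
Second share = 9 * 43 = 387
Larger share = 430

430


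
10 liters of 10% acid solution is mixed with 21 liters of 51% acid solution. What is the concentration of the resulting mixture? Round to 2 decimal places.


Solute in mixture 1 = 10% of 10 L = 10*10/100 = 1 L
Solute in mixture 2 = 51% of 21 L = 21*51/100 = 1071/100 L
Total solute = 1 + 1071/100 = 1171/100 L
Total volume = 10 + 21 = 31 L
Final concentration = 1171/100/31 * 100 = 37.77%

37.77


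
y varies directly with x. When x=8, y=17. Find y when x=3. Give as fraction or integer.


Direct proportion: y = kx
Find k: k = 17/8 = 17/8
Compute y at x=3: y = 17/8 * 3
y = 51/8

51/8


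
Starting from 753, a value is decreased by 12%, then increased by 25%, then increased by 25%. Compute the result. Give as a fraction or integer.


Start: 753
Step 1: decrease by 12% => multiply by 88/100
  753 * 88/100 = 16566/25
Step 2: increase by 25% => multiply by 125/100
  16566/25 * 125/100 = 8283/10
Step 3: increase by 25% => multiply by 125/100
  8283/10 * 125/100 = 8283/8
Final value = 8283/8

8283/8


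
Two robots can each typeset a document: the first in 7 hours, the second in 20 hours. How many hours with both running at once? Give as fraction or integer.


Rate of A = 1/7 job per hour
Rate of B = 1/20 job per hour
Combined rate = 1/7 + 1/20
Find common denominator: (20 + 7)/(7*20) = 27/140
Combined rate = 27/140 job per hour
Time together = 1 / (27/140) = 140/27 hours

140/27


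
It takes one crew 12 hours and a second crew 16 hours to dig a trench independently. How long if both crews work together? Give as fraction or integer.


Rate of A = 1/12 job per hour
Rate of B = 1/16 job per hour
Combined rate = 1/12 + 1/16
Find common denominator: (16 + 12)/(12*16) = 28/192
Combined rate = 7/48 job per hour
Time together = 1 / (7/48) = 48/7 hours

48/7


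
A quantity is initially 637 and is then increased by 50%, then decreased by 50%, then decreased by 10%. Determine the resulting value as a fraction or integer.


Start: 637
Step 1: increase by 50% => multiply by 150/100
  637 * 150/100 = 1911/2
Step 2: decrease by 50% => multiply by 50/100
  1911/2 * 50/100 = 1911/4
Step 3: decrease by 10% => multiply by 90/100
  1911/4 * 90/100 = 17199/40
Final value = 17199/40

17199/40


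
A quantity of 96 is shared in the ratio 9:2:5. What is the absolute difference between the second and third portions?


Total parts = 9 + 2 + 5 = 16
Value per part = 96 / 16 = 6
Shares: 9*6=54, 2*6=12, 5*6=30
Second share = 12, third share = 30
Difference = |12 - 30| = 18

18


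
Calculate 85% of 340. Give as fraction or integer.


Compute 85% of 340
Convert percentage: 85% = 85/100
Multiply: 340 * 85/100
= 28900/100
= 289

289


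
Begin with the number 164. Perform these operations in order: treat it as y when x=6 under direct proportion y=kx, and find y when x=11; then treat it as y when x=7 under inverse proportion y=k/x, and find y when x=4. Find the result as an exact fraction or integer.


Start with 164.
Step 1: Direct prop: k = (164)/6; new y = k*11 = 164*11/6 = 902/3
Step 2: Inverse prop: k = (902/3)*7; new y = k/4 = 902/3*7/4 = 3157/6
Final result = 3157/6

3157/6


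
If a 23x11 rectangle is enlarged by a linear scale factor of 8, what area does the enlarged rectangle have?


Original dimensions: 23 x 11
Enlargement factor = 8
New width = 23 * 8 = 184
New height = 11 * 8 = 88
New area = 184 * 88 = 16192

16192


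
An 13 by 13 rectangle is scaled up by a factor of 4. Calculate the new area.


Original dimensions: 13 x 13
Enlargement factor = 4
New width = 13 * 4 = 52
New height = 13 * 4 = 52
New area = 52 * 52 = 2704

2704


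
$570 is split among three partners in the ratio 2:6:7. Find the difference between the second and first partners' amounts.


Total parts = 2 + 6 + 7 = 15
Value per part = 570 / 15 = 38
Shares: 2*38=76, 6*38=228, 7*38=266
Second share = 228, first share = 76
Difference = |228 - 76| = 152

152


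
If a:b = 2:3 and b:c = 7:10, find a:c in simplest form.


Given a:b = 2:3 and b:c = 7:10
Make b consistent. Multiply first ratio by 7: a:b = 14:21
Multiply second ratio by 3: b:c = 21:30
Now b = 21 in both, so a:b:c = 14:21:30
Therefore a:c = 14:30
Simplify by GCD: a:c = 7:15

7:15


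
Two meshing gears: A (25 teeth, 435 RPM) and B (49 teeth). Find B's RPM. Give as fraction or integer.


Gear ratio: teeth_A * RPM_A = teeth_B * RPM_B
25 * 435 = 49 * RPM_B
10875 = 49 * RPM_B
RPM_B = 10875 / 49
RPM_B = 10875/49

10875/49


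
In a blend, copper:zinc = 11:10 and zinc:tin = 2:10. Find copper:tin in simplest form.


Given a:b = 11:10 and b:c = 2:10
Make b consistent. Multiply first ratio by 2: a:b = 22:20
Multiply second ratio by 10: b:c = 20:100
Now b = 20 in both, so a:b:c = 22:20:100
Therefore a:c = 22:100
Simplify by GCD: a:c = 11:50

11:50


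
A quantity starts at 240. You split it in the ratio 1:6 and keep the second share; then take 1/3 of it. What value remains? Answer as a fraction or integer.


Start with 240.
Step 1: Split 1:6, second share = 240 * 6/7 = 1440/7
Step 2: Take 1/3: 1440/7 * 1/3 = 480/7
Final result = 480/7

480/7


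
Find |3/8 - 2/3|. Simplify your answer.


Simplify: 3/8 = 3/8 and 2/3 = 2/3
Find common denominator: LCD = 24
Convert: 9/24 and 16/24
Difference = |9 - 16|/24 = 7/24
Simplified = 7/24

7/24


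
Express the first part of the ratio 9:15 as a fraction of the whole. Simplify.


Total parts = 9 + 15 = 24
First part fraction = 9/24
Simplify: 9/24 = 3/8

3/8


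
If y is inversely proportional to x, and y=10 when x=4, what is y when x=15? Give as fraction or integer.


Inverse proportion: y = k/x
Find k: k = 4 * 10 = 40
Compute y at x=15: y = 40/15
y = 8/3

8/3


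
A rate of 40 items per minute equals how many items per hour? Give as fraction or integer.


Converting from per minute to per hour
Rate = 40 items per minute
Multiply by 60: 40 * 60
= 2400 items per hour

2400


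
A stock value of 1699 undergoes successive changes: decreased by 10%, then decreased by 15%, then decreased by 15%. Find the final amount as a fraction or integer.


Start: 1699
Step 1: decrease by 10% => multiply by 90/100
  1699 * 90/100 = 15291/10
Step 2: decrease by 15% => multiply by 85/100
  15291/10 * 85/100 = 259947/200
Step 3: decrease by 15% => multiply by 85/100
  259947/200 * 85/100 = 4419099/4000
Final value = 4419099/4000

4419099/4000


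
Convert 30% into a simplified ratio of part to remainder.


Part = 30%, Remainder = 70%
Ratio = 30:70
GCD(30, 70) = 10
Simplify: 3:7 = 3:7

3:7


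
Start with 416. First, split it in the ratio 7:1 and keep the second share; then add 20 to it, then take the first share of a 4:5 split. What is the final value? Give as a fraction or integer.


Start with 416.
Step 1: Split 7:1, second share = 416 * 1/8 = 52
Step 2: Add 20: 52+20=72; split 4:5 first = 72*4/9 = 32
Final result = 32

32


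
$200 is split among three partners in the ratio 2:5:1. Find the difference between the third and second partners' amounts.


Total parts = 2 + 5 + 1 = 8
Value per part = 200 / 8 = 25
Shares: 2*25=50, 5*25=125, 1*25=25
Third share = 25, second share = 125
Difference = |25 - 125| = 100

100


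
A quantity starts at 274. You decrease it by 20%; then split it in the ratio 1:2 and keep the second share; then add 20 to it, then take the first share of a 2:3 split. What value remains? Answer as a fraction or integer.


Start with 274.
Step 1: Decrease by 20%: 274 * 80/100 = 1096/5
Step 2: Split 1:2, second share = 1096/5 * 2/3 = 2192/15
Step 3: Add 20: 2192/15+20=2492/15; split 2:3 first = 2492/15*2/5 = 4984/75
Final result = 4984/75

4984/75


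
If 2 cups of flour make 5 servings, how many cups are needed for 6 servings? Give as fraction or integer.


Original: 2 cups for 5 servings
Target servings = 6
Scaling factor = 6/5
New amount = 2 * 6/5
= 12/5
= 12/5 cups

12/5


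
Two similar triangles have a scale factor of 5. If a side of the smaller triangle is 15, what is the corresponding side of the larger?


Similar triangles have proportional sides
Scale factor = 5
Smaller side = 15
Corresponding larger side = 15 * 5
= 75

75


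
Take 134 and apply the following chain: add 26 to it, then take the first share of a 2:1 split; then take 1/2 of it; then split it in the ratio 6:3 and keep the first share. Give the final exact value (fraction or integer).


Start with 134.
Step 1: Add 26: 134+26=160; split 2:1 first = 160*2/3 = 320/3
Step 2: Take 1/2: 320/3 * 1/2 = 160/3
Step 3: Split 6:3, first share = 160/3 * 6/9 = 320/9
Final result = 320/9

320/9


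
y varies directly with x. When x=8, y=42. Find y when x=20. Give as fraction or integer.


Direct proportion: y = kx
Find k: k = 42/8 = 21/4
Compute y at x=20: y = 21/4 * 20
y = 105

105


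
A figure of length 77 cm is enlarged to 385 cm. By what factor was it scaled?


Original length = 77 cm
Scaled length = 385 cm
Scale factor = 385 / 77
= 5

5


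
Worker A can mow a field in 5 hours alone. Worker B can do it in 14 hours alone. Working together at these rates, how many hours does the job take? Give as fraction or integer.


Rate of A = 1/5 job per hour
Rate of B = 1/14 job per hour
Combined rate = 1/5 + 1/14
Find common denominator: (14 + 5)/(5*14) = 19/70
Combined rate = 19/70 job per hour
Time together = 1 / (19/70) = 70/19 hours

70/19
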